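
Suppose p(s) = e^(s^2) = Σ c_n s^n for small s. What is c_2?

1

p(0) = 1
p′(0) = 0
p′′(0) = 2
So c_2 = p′′(0)/2! = 1.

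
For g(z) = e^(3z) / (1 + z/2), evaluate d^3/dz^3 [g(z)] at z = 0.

69/4

Multiply the two series term by term and collect like powers.
The coefficient of z^3 in the expansion is 23/8, so g′′′(0) = 3! * (23/8) = 69/4.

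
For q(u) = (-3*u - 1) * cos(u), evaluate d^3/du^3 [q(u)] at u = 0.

Distribute the polynomial across the series and collect like powers.
The coefficient of u^3 in the expansion is 3/2, so q′′′(0) = 3! * (3/2) = 9.

9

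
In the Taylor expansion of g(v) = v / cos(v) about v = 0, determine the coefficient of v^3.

1/2

Divide the numerator series by the denominator series (power-series long division).
g(0) = 0
g′(0) = 1
g′′(0) = 0
g′′′(0) = 3
So c_3 = g′′′(0)/3! = 1/2.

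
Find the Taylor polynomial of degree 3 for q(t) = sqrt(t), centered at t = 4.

q(4) = 2
q′(4) = 1/4
q′′(4) = -1/32
q′′′(4) = 3/256

(t - 4)^3/512 - (t - 4)^2/64 + (t - 4)/4 + 2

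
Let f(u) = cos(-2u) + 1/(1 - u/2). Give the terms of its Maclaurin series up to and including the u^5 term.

Expand each term separately and add.
[u^0] = 2;  [u^1] = 1/2;  [u^2] = -7/4;  [u^3] = 1/8;  [u^4] = 35/48;  [u^5] = 1/32.

u^5/32 + 35*u^4/48 + u^3/8 - 7*u^2/4 + u/2 + 2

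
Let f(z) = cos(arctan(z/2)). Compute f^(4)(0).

9/16

Let u equal the inner series; expand the outer function in u and truncate.
The coefficient of z^4 in the expansion is 3/128, so f^(4)(0) = 4! * (3/128) = 9/16.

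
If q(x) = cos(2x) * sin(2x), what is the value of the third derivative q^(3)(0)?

-32

Expand each factor separately, then convolve coefficients.
The coefficient of x^3 in the expansion is -16/3, so q′′′(0) = 3! * (-16/3) = -32.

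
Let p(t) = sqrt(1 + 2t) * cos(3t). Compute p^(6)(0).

Take the Cauchy product of the two expansions.
The coefficient of t^6 in the expansion is -6/5, so p^(6)(0) = 6! * (-6/5) = -864.

-864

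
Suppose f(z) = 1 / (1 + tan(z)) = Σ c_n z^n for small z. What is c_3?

Expand as Σ (-1)^k u^k with u equal to the inner function's series.

-4/3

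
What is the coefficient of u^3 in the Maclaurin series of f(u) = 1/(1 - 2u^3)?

2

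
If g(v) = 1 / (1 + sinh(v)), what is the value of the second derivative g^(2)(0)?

Write 1/(1+u) = 1 - u + u^2 - u^3 + ... and substitute the series for u.
The coefficient of v^2 in the expansion is 1, so g′′(0) = 2! * (1) = 2.

2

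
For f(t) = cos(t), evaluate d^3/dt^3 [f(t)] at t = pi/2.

The coefficient of (t - pi/2)^3 in the expansion is 1/6, so f′′′(pi/2) = 3! * (1/6) = 1.

1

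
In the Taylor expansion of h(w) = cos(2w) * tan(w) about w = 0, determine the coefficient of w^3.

-5/3

Multiply the two series term by term and collect like powers.
h(0) = 0
h′(0) = 1
h′′(0) = 0
h′′′(0) = -10
The Taylor polynomial is Σ h^(k)(0)/k! · w^k.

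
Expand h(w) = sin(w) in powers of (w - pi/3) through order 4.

sqrt(3)*(w - pi/3)^4/48 - (w - pi/3)^3/12 - sqrt(3)*(w - pi/3)^2/4 + (w - pi/3)/2 + sqrt(3)/2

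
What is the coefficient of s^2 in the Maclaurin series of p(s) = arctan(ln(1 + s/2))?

Let u equal the inner series; expand the outer function in u and truncate.
p(0) = 0
p′(0) = 1/2
p′′(0) = -1/4
Then c_k = p^(k)(0)/k! gives each Taylor coefficient.

-1/8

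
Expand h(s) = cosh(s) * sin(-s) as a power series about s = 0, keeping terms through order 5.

s^5/30 - s^3/3 - s

Write out both Maclaurin series and multiply, keeping only the needed powers.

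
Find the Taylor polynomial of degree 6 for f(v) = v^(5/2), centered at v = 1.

-5*(v - 1)^6/1024 + 3*(v - 1)^5/256 - 5*(v - 1)^4/128 + 5*(v - 1)^3/16 + 15*(v - 1)^2/8 + 5*(v - 1)/2 + 1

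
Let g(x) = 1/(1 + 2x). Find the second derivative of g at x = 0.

8

The coefficient of x^2 in the expansion is 4, so g′′(0) = 2! * (4) = 8.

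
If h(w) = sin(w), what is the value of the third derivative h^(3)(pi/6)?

The coefficient of (w - pi/6)^3 in the expansion is -sqrt(3)/12, so h′′′(pi/6) = 3! * (-sqrt(3)/12) = -sqrt(3)/2.

-sqrt(3)/2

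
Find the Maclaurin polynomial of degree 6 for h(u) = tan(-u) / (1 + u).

Expand each factor separately, then convolve coefficients.
[u^0] = 0;  [u^1] = -1;  [u^2] = 1;  [u^3] = -4/3;  [u^4] = 4/3;  [u^5] = -22/15;  [u^6] = 22/15.

22*u^6/15 - 22*u^5/15 + 4*u^4/3 - 4*u^3/3 + u^2 - u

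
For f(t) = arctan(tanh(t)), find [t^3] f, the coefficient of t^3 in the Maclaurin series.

Let u equal the inner series; expand the outer function in u and truncate.
f(0) = 0
f′(0) = 1
f′′(0) = 0
f′′′(0) = -4
The Taylor polynomial is Σ f^(k)(0)/k! · t^k.

-2/3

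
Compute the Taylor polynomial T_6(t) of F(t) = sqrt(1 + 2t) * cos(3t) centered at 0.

-6*t^6/5 + 2*t^5 + 5*t^4 - 4*t^3 - 5*t^2 + t + 1

Write out both Maclaurin series and multiply, keeping only the needed powers.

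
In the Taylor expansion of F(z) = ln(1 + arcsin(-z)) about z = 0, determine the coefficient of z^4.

Plug the Maclaurin series of the inner function into that of the outer and collect terms.
F(0) = 0
F′(0) = -1
F′′(0) = -1
F′′′(0) = -3
F^(4)(0) = -10
The Taylor polynomial is Σ F^(k)(0)/k! · z^k.

-5/12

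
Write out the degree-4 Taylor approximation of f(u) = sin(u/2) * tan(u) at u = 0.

Multiply the two series term by term and collect like powers.
f(0) = 0
f′(0) = 0
f′′(0) = 1
f′′′(0) = 0
f^(4)(0) = 7/2

7*u^4/48 + u^2/2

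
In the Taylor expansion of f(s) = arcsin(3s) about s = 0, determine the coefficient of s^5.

[s^0] = 0;  [s^1] = 3;  [s^2] = 0;  [s^3] = 9/2;  [s^4] = 0;  [s^5] = 729/40.
So c_5 = f^(5)(0)/5! = 729/40.

729/40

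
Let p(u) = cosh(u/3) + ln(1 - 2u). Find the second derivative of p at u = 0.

Add the two expansions coefficient-wise.
The coefficient of u^2 in the expansion is -35/18, so p′′(0) = 2! * (-35/18) = -35/9.

-35/9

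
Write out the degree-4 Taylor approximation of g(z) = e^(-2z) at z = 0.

2*z^4/3 - 4*z^3/3 + 2*z^2 - 2*z + 1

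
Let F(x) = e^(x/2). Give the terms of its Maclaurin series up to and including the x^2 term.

Differentiate repeatedly and evaluate at the center.
[x^0] = 1;  [x^1] = 1/2;  [x^2] = 1/8.

x^2/8 + x/2 + 1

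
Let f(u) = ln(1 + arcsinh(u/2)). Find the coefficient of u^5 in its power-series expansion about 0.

13/3840

Plug the Maclaurin series of the inner function into that of the outer and collect terms.
[u^0] = 0;  [u^1] = 1/2;  [u^2] = -1/8;  [u^3] = 1/48;  [u^4] = -1/192;  [u^5] = 13/3840.
So c_5 = f^(5)(0)/5! = 13/3840.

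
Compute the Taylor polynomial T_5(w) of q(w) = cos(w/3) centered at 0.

q(0) = 1
q′(0) = 0
q′′(0) = -1/9
q′′′(0) = 0
q^(4)(0) = 1/81
q^(5)(0) = 0
Dividing each by k! gives the coefficients c_0, ..., c_5.

w^4/1944 - w^2/18 + 1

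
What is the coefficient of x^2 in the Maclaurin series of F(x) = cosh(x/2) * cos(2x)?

Expand each factor separately, then convolve coefficients.
F(0) = 1
F′(0) = 0
F′′(0) = -15/4
So c_2 = F′′(0)/2! = -15/8.

-15/8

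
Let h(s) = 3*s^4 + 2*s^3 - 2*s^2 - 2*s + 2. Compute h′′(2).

From the series, [(s - 2)^2] h = 82; multiply by 2! = 2 to get 164.

164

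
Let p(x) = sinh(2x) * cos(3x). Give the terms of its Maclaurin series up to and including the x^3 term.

Write out both Maclaurin series and multiply, keeping only the needed powers.
[x^0] = 0;  [x^1] = 2;  [x^2] = 0;  [x^3] = -23/3.

-23*x^3/3 + 2*x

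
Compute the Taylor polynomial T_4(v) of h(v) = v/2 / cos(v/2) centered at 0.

v^3/16 + v/2

Invert the denominator's series and multiply.
h(0) = 0
h′(0) = 1/2
h′′(0) = 0
h′′′(0) = 3/8
h^(4)(0) = 0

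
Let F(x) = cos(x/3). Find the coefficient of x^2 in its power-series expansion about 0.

-1/18

Use the known series and substitute for the argument.
F(0) = 1
F′(0) = 0
F′′(0) = -1/9
Then c_k = F^(k)(0)/k! gives each Taylor coefficient.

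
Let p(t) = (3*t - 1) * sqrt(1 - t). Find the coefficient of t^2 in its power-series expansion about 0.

Multiply each power in the prefactor through the base expansion.

-11/8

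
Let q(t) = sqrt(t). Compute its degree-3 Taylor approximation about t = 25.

q(25) = 5
q′(25) = 1/10
q′′(25) = -1/500
q′′′(25) = 3/25000
Then c_k = q^(k)(25)/k! gives each Taylor coefficient.

(t - 25)^3/50000 - (t - 25)^2/1000 + (t - 25)/10 + 5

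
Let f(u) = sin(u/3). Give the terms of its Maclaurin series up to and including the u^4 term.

-u^3/162 + u/3

f(0) = 0
f′(0) = 1/3
f′′(0) = 0
f′′′(0) = -1/27
f^(4)(0) = 0
Then c_k = f^(k)(0)/k! gives each Taylor coefficient.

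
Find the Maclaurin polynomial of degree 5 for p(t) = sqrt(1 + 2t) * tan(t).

Multiply the two series term by term and collect like powers.
p(0) = 0
p′(0) = 1
p′′(0) = 2
p′′′(0) = -1
p^(4)(0) = 20
p^(5)(0) = -79
Then c_k = p^(k)(0)/k! gives each Taylor coefficient.

-79*t^5/120 + 5*t^4/6 - t^3/6 + t^2 + t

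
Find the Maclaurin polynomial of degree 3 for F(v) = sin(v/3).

-v^3/162 + v/3

F(0) = 0
F′(0) = 1/3
F′′(0) = 0
F′′′(0) = -1/27
Then c_k = F^(k)(0)/k! gives each Taylor coefficient.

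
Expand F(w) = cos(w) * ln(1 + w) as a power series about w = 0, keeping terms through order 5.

3*w^5/40 - w^3/6 - w^2/2 + w

Multiply the two series term by term and collect like powers.
[w^0] = 0;  [w^1] = 1;  [w^2] = -1/2;  [w^3] = -1/6;  [w^4] = 0;  [w^5] = 3/40.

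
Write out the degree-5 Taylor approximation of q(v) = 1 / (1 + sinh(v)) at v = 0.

Use the geometric series for the reciprocal, then substitute.
[v^0] = 1;  [v^1] = -1;  [v^2] = 1;  [v^3] = -7/6;  [v^4] = 4/3;  [v^5] = -181/120.

-181*v^5/120 + 4*v^4/3 - 7*v^3/6 + v^2 - v + 1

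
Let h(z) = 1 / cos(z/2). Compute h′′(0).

1/4

Invert the denominator's series and multiply.
The coefficient of z^2 in the expansion is 1/8, so h′′(0) = 2! * (1/8) = 1/4.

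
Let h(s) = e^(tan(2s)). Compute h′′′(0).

24

Let u equal the inner series; expand the outer function in u and truncate.
The coefficient of s^3 in the expansion is 4, so h′′′(0) = 3! * (4) = 24.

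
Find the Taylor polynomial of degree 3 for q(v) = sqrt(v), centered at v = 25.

(v - 25)^3/50000 - (v - 25)^2/1000 + (v - 25)/10 + 5

Differentiate repeatedly and evaluate at the center.
q(25) = 5
q′(25) = 1/10
q′′(25) = -1/500
q′′′(25) = 3/25000
Dividing each by k! gives the coefficients c_0, ..., c_3.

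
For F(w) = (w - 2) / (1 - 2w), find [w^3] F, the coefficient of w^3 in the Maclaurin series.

-12

Distribute the polynomial across the series and collect like powers.
F(0) = -2
F′(0) = -3
F′′(0) = -12
F′′′(0) = -72
Dividing each by k! gives the coefficients c_0, ..., c_3.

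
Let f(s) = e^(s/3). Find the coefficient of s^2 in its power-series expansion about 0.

1/18

Differentiate repeatedly and evaluate at the center.
So c_2 = f′′(0)/2! = 1/18.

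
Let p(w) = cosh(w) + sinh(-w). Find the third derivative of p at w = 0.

-1

Add the two expansions coefficient-wise.
The coefficient of w^3 in the expansion is -1/6, so p′′′(0) = 3! * (-1/6) = -1.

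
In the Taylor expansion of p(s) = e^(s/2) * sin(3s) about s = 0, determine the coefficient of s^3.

-33/8

Write out both Maclaurin series and multiply, keeping only the needed powers.
p(0) = 0
p′(0) = 3
p′′(0) = 3
p′′′(0) = -99/4
So c_3 = p′′′(0)/3! = -33/8.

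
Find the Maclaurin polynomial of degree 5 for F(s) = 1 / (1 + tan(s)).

-32*s^5/15 + 5*s^4/3 - 4*s^3/3 + s^2 - s + 1

Write 1/(1+u) = 1 - u + u^2 - u^3 + ... and substitute the series for u.
F(0) = 1
F′(0) = -1
F′′(0) = 2
F′′′(0) = -8
F^(4)(0) = 40
F^(5)(0) = -256
Dividing each by k! gives the coefficients c_0, ..., c_5.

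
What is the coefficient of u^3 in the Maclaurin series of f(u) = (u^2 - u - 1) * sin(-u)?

-7/6

Multiply each power in the prefactor through the base expansion.
[u^0] = 0;  [u^1] = 1;  [u^2] = 1;  [u^3] = -7/6.
So c_3 = f′′′(0)/3! = -7/6.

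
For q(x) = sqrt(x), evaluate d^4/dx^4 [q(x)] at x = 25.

From the series, [(x - 25)^4] q = -1/2000000; multiply by 4! = 24 to get -3/250000.

-3/250000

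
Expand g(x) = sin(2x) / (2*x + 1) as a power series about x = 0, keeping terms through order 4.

Multiply the numerator's expansion by the denominator's geometric series.
g(0) = 0
g′(0) = 2
g′′(0) = -8
g′′′(0) = 40
g^(4)(0) = -320
Dividing each by k! gives the coefficients c_0, ..., c_4.

-40*x^4/3 + 20*x^3/3 - 4*x^2 + 2*x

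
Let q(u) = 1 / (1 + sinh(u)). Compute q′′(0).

Use the geometric series for the reciprocal, then substitute.
The coefficient of u^2 in the expansion is 1, so q′′(0) = 2! * (1) = 2.

2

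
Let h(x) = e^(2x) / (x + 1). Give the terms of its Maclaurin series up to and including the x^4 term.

x^4/3 + x^3/3 + x^2 + x + 1

Multiply the numerator's expansion by the denominator's geometric series.
h(0) = 1
h′(0) = 1
h′′(0) = 2
h′′′(0) = 2
h^(4)(0) = 8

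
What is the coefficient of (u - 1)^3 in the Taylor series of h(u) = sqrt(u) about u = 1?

1/16

[(u - 1)^0] = 1;  [(u - 1)^1] = 1/2;  [(u - 1)^2] = -1/8;  [(u - 1)^3] = 1/16.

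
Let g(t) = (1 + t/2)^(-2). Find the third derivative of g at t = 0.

Compute the successive derivatives at the expansion point and divide by k!.
The coefficient of t^3 in the expansion is -1/2, so g′′′(0) = 3! * (-1/2) = -3.

-3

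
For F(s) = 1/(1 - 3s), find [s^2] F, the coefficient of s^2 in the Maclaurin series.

[s^0] = 1;  [s^1] = 3;  [s^2] = 9.

9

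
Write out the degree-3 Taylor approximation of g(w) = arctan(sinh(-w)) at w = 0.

Compose series: expand the inner function first, then feed it into the outer expansion.
g(0) = 0
g′(0) = -1
g′′(0) = 0
g′′′(0) = 1

w^3/6 - w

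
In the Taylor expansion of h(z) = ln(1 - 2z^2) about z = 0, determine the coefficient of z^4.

Use the known series and substitute for the argument.
h(0) = 0
h′(0) = 0
h′′(0) = -4
h′′′(0) = 0
h^(4)(0) = -48
So c_4 = h^(4)(0)/4! = -2.

-2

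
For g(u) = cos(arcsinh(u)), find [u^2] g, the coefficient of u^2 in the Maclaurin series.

-1/2

Substitute the inner expansion into the outer series and collect powers.
g(0) = 1
g′(0) = 0
g′′(0) = -1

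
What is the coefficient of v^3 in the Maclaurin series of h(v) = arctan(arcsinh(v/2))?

-1/16

Plug the Maclaurin series of the inner function into that of the outer and collect terms.
So c_3 = h′′′(0)/3! = -1/16.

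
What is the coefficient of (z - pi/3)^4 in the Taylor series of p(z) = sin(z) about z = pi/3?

sqrt(3)/48

c_4 = p^(4)(pi/3)/4! = sqrt(3)/48.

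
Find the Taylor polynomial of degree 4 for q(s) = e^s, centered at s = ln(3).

(s - ln(3))^4/8 + (s - ln(3))^3/2 + 3*(s - ln(3))^2/2 + 3*(s - ln(3)) + 3

[(s - ln(3))^0] = 3;  [(s - ln(3))^1] = 3;  [(s - ln(3))^2] = 3/2;  [(s - ln(3))^3] = 1/2;  [(s - ln(3))^4] = 1/8.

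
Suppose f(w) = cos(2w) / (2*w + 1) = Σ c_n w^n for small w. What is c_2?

Expand 1/(denominator) as a geometric series and multiply by the numerator's series.
f(0) = 1
f′(0) = -2
f′′(0) = 4
Then c_k = f^(k)(0)/k! gives each Taylor coefficient.

2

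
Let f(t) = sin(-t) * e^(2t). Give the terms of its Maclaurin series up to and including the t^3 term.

-11*t^3/6 - 2*t^2 - t

Multiply the two series term by term and collect like powers.
f(0) = 0
f′(0) = -1
f′′(0) = -4
f′′′(0) = -11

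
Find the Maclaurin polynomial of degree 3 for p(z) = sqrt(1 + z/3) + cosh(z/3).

z^3/432 + z^2/24 + z/6 + 2

Expand each term separately and add.
[z^0] = 2;  [z^1] = 1/6;  [z^2] = 1/24;  [z^3] = 1/432.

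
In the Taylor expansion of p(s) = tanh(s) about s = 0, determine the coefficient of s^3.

-1/3

Apply the Taylor formula c_k = f^(k)(a)/k!.
[s^0] = 0;  [s^1] = 1;  [s^2] = 0;  [s^3] = -1/3.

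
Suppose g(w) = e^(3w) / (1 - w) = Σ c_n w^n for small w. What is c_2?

17/2

Expand each factor separately, then convolve coefficients.
[w^0] = 1;  [w^1] = 4;  [w^2] = 17/2.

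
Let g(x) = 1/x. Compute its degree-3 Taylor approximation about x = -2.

-(x + 2)^3/16 - (x + 2)^2/8 - (x + 2)/4 - 1/2

g(-2) = -1/2
g′(-2) = -1/4
g′′(-2) = -1/4
g′′′(-2) = -3/8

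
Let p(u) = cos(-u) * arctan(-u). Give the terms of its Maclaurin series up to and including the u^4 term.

5*u^3/6 - u

Write out both Maclaurin series and multiply, keeping only the needed powers.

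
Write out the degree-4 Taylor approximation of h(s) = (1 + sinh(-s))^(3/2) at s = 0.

19*s^4/128 - 3*s^3/16 + 3*s^2/8 - 3*s/2 + 1

Substitute the inner expansion into the outer series and collect powers.
[s^0] = 1;  [s^1] = -3/2;  [s^2] = 3/8;  [s^3] = -3/16;  [s^4] = 19/128.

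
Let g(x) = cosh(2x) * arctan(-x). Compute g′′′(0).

-10

Expand each factor separately, then convolve coefficients.
From the series, [x^3] g = -5/3; multiply by 3! = 6 to get -10.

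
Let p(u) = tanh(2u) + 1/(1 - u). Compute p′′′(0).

-10

Expand each term separately and add.
The coefficient of u^3 in the expansion is -5/3, so p′′′(0) = 3! * (-5/3) = -10.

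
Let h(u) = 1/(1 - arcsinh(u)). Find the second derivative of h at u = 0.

2

Plug the Maclaurin series of the inner function into that of the outer and collect terms.
The coefficient of u^2 in the expansion is 1, so h′′(0) = 2! * (1) = 2.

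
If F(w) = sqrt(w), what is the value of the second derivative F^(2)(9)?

-1/108

The coefficient of (w - 9)^2 in the expansion is -1/216, so F′′(9) = 2! * (-1/216) = -1/108.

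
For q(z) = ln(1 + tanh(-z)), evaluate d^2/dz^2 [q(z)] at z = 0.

Compose series: expand the inner function first, then feed it into the outer expansion.
From the series, [z^2] q = -1/2; multiply by 2! = 2 to get -1.

-1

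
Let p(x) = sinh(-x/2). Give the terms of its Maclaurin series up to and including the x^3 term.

Apply the Taylor formula c_k = f^(k)(a)/k!.
[x^0] = 0;  [x^1] = -1/2;  [x^2] = 0;  [x^3] = -1/48.

-x^3/48 - x/2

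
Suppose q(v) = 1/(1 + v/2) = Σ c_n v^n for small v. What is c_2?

Apply the Taylor formula c_k = f^(k)(a)/k!.
q(0) = 1
q′(0) = -1/2
q′′(0) = 1/2

1/4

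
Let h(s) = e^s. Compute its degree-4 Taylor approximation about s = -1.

h(-1) = e^(-1)
h′(-1) = e^(-1)
h′′(-1) = e^(-1)
h′′′(-1) = e^(-1)
h^(4)(-1) = e^(-1)
Dividing each by k! gives the coefficients c_0, ..., c_4.

(s + 1)^4*e^(-1)/24 + (s + 1)^3*e^(-1)/6 + (s + 1)^2*e^(-1)/2 + (s + 1)*e^(-1) + e^(-1)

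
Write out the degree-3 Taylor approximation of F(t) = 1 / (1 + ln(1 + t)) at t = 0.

-7*t^3/3 + 3*t^2/2 - t + 1

Expand as Σ (-1)^k u^k with u equal to the inner function's series.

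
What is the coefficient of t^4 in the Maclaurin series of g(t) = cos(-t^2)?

[t^0] = 1;  [t^1] = 0;  [t^2] = 0;  [t^3] = 0;  [t^4] = -1/2.

-1/2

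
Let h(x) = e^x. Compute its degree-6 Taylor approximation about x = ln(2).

Differentiate repeatedly and evaluate at the center.
h(ln(2)) = 2
h′(ln(2)) = 2
h′′(ln(2)) = 2
h′′′(ln(2)) = 2
h^(4)(ln(2)) = 2
h^(5)(ln(2)) = 2
h^(6)(ln(2)) = 2
Dividing each by k! gives the coefficients c_0, ..., c_6.

(x - ln(2))^6/360 + (x - ln(2))^5/60 + (x - ln(2))^4/12 + (x - ln(2))^3/3 + (x - ln(2))^2 + 2*(x - ln(2)) + 2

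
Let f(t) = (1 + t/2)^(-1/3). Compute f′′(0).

From the series, [t^2] f = 1/18; multiply by 2! = 2 to get 1/9.

1/9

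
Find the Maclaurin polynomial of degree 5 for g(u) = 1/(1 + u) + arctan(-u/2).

Add the two expansions coefficient-wise.

-161*u^5/160 + u^4 - 23*u^3/24 + u^2 - 3*u/2 + 1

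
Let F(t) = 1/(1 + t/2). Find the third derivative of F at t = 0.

The coefficient of t^3 in the expansion is -1/8, so F′′′(0) = 3! * (-1/8) = -3/4.

-3/4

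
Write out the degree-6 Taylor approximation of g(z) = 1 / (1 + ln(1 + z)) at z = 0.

Write 1/(1+u) = 1 - u + u^2 - u^3 + ... and substitute the series for u.
g(0) = 1
g′(0) = -1
g′′(0) = 3
g′′′(0) = -14
g^(4)(0) = 88
g^(5)(0) = -694
g^(6)(0) = 6578
Dividing each by k! gives the coefficients c_0, ..., c_6.

3289*z^6/360 - 347*z^5/60 + 11*z^4/3 - 7*z^3/3 + 3*z^2/2 - z + 1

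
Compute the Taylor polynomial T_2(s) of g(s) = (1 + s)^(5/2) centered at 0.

Apply the Taylor formula c_k = f^(k)(a)/k!.
[s^0] = 1;  [s^1] = 5/2;  [s^2] = 15/8.

15*s^2/8 + 5*s/2 + 1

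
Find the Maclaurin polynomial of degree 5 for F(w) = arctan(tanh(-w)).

-2*w^5/3 + 2*w^3/3 - w

Let u equal the inner series; expand the outer function in u and truncate.
[w^0] = 0;  [w^1] = -1;  [w^2] = 0;  [w^3] = 2/3;  [w^4] = 0;  [w^5] = -2/3.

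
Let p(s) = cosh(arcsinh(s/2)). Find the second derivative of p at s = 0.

Compose series: expand the inner function first, then feed it into the outer expansion.
From the series, [s^2] p = 1/8; multiply by 2! = 2 to get 1/4.

1/4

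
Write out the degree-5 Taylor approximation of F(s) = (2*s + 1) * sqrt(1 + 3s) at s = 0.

Shift and add copies of the series according to the polynomial's terms.

81*s^5/256 + 27*s^4/128 - 9*s^3/16 + 15*s^2/8 + 7*s/2 + 1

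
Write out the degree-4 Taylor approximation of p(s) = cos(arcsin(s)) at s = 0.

-s^4/8 - s^2/2 + 1

Plug the Maclaurin series of the inner function into that of the outer and collect terms.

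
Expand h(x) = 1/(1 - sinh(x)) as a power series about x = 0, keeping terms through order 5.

Plug the Maclaurin series of the inner function into that of the outer and collect terms.
h(0) = 1
h′(0) = 1
h′′(0) = 2
h′′′(0) = 7
h^(4)(0) = 32
h^(5)(0) = 181
Dividing each by k! gives the coefficients c_0, ..., c_5.

181*x^5/120 + 4*x^4/3 + 7*x^3/6 + x^2 + x + 1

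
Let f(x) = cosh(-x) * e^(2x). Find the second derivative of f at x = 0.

5

Expand each factor separately, then convolve coefficients.
The coefficient of x^2 in the expansion is 5/2, so f′′(0) = 2! * (5/2) = 5.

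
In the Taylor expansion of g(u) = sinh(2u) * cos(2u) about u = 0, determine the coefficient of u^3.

-8/3

Take the Cauchy product of the two expansions.
g(0) = 0
g′(0) = 2
g′′(0) = 0
g′′′(0) = -16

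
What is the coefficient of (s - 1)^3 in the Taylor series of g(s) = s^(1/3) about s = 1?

5/81

g(1) = 1
g′(1) = 1/3
g′′(1) = -2/9
g′′′(1) = 10/27
So c_3 = g′′′(1)/3! = 5/81.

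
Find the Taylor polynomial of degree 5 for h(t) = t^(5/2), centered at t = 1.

Apply the Taylor formula c_k = f^(k)(a)/k!.
h(1) = 1
h′(1) = 5/2
h′′(1) = 15/4
h′′′(1) = 15/8
h^(4)(1) = -15/16
h^(5)(1) = 45/32
Then c_k = h^(k)(1)/k! gives each Taylor coefficient.

3*(t - 1)^5/256 - 5*(t - 1)^4/128 + 5*(t - 1)^3/16 + 15*(t - 1)^2/8 + 5*(t - 1)/2 + 1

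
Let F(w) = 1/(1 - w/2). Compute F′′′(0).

3/4

The coefficient of w^3 in the expansion is 1/8, so F′′′(0) = 3! * (1/8) = 3/4.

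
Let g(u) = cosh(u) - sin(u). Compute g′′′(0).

1

Combine the two series term by term.
The coefficient of u^3 in the expansion is 1/6, so g′′′(0) = 3! * (1/6) = 1.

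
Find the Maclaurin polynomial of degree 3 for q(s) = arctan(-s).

Use the known series and substitute for the argument.
q(0) = 0
q′(0) = -1
q′′(0) = 0
q′′′(0) = 2
Then c_k = q^(k)(0)/k! gives each Taylor coefficient.

s^3/3 - s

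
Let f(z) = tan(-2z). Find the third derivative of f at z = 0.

The coefficient of z^3 in the expansion is -8/3, so f′′′(0) = 3! * (-8/3) = -16.

-16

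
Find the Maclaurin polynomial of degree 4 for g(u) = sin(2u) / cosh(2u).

-16*u^3/3 + 2*u

Write the quotient as an unknown series and match coefficients against numerator = denominator · series.
[u^0] = 0;  [u^1] = 2;  [u^2] = 0;  [u^3] = -16/3;  [u^4] = 0.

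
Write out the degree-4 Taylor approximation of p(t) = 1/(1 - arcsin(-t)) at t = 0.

Substitute the inner expansion into the outer series and collect powers.
p(0) = 1
p′(0) = -1
p′′(0) = 2
p′′′(0) = -7
p^(4)(0) = 32
Dividing each by k! gives the coefficients c_0, ..., c_4.

4*t^4/3 - 7*t^3/6 + t^2 - t + 1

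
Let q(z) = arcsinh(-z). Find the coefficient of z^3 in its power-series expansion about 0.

1/6

[z^0] = 0;  [z^1] = -1;  [z^2] = 0;  [z^3] = 1/6.
So c_3 = q′′′(0)/3! = 1/6.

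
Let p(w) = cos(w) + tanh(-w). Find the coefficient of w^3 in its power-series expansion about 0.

1/3

Combine the two series term by term.
[w^0] = 1;  [w^1] = -1;  [w^2] = -1/2;  [w^3] = 1/3.
So c_3 = p′′′(0)/3! = 1/3.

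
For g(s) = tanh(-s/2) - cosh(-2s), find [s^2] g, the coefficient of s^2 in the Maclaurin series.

-2

Add the two expansions coefficient-wise.
g(0) = -1
g′(0) = -1/2
g′′(0) = -4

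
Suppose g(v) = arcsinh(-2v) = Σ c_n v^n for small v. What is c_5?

Differentiate repeatedly and evaluate at the center.

-12/5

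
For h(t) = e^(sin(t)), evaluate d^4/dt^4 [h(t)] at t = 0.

Compose series: expand the inner function first, then feed it into the outer expansion.
From the series, [t^4] h = -1/8; multiply by 4! = 24 to get -3.

-3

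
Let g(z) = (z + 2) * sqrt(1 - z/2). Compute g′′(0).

-5/8

Shift and add copies of the series according to the polynomial's terms.
The coefficient of z^2 in the expansion is -5/16, so g′′(0) = 2! * (-5/16) = -5/8.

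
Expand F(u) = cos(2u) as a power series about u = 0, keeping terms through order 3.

F(0) = 1
F′(0) = 0
F′′(0) = -4
F′′′(0) = 0
Dividing each by k! gives the coefficients c_0, ..., c_3.

1 - 2*u^2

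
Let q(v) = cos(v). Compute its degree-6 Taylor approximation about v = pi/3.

q(pi/3) = 1/2
q′(pi/3) = -sqrt(3)/2
q′′(pi/3) = -1/2
q′′′(pi/3) = sqrt(3)/2
q^(4)(pi/3) = 1/2
q^(5)(pi/3) = -sqrt(3)/2
q^(6)(pi/3) = -1/2
Dividing each by k! gives the coefficients c_0, ..., c_6.

-(v - pi/3)^6/1440 - sqrt(3)*(v - pi/3)^5/240 + (v - pi/3)^4/48 + sqrt(3)*(v - pi/3)^3/12 - (v - pi/3)^2/4 - sqrt(3)*(v - pi/3)/2 + 1/2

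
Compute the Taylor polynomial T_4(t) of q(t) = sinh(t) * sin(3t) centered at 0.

Expand each factor separately, then convolve coefficients.
q(0) = 0
q′(0) = 0
q′′(0) = 6
q′′′(0) = 0
q^(4)(0) = -96
Then c_k = q^(k)(0)/k! gives each Taylor coefficient.

-4*t^4 + 3*t^2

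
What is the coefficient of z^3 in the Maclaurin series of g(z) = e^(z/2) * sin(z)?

Multiply the two series term by term and collect like powers.
g(0) = 0
g′(0) = 1
g′′(0) = 1
g′′′(0) = -1/4
So c_3 = g′′′(0)/3! = -1/24.

-1/24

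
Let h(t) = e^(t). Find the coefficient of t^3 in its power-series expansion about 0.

1/6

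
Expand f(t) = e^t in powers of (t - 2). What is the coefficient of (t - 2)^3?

Apply the Taylor formula c_k = f^(k)(a)/k!.
f(2) = e^(2)
f′(2) = e^(2)
f′′(2) = e^(2)
f′′′(2) = e^(2)

e^(2)/6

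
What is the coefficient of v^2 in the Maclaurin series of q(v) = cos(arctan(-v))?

Plug the Maclaurin series of the inner function into that of the outer and collect terms.

-1/2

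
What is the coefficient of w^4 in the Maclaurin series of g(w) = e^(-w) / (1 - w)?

Multiply the numerator's expansion by the denominator's geometric series.
g(0) = 1
g′(0) = 0
g′′(0) = 1
g′′′(0) = 2
g^(4)(0) = 9

3/8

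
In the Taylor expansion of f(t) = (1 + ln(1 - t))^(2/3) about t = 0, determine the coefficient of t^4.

-361/972

Compose series: expand the inner function first, then feed it into the outer expansion.
[t^0] = 1;  [t^1] = -2/3;  [t^2] = -4/9;  [t^3] = -31/81;  [t^4] = -361/972.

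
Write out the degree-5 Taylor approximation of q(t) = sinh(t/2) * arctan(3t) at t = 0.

-71*t^4/16 + 3*t^2/2

Take the Cauchy product of the two expansions.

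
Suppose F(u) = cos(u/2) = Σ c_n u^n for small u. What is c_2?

-1/8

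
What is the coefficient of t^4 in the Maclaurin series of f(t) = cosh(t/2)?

1/384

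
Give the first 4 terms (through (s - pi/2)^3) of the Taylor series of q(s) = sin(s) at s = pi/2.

Apply the Taylor formula c_k = f^(k)(a)/k!.
[(s - pi/2)^0] = 1;  [(s - pi/2)^1] = 0;  [(s - pi/2)^2] = -1/2;  [(s - pi/2)^3] = 0.

1 - (s - pi/2)^2/2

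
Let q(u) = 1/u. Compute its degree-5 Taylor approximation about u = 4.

-(u - 4)^5/4096 + (u - 4)^4/1024 - (u - 4)^3/256 + (u - 4)^2/64 - (u - 4)/16 + 1/4

q(4) = 1/4
q′(4) = -1/16
q′′(4) = 1/32
q′′′(4) = -3/128
q^(4)(4) = 3/128
q^(5)(4) = -15/512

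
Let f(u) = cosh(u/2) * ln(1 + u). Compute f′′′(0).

Expand each factor separately, then convolve coefficients.
From the series, [u^3] f = 11/24; multiply by 3! = 6 to get 11/4.

11/4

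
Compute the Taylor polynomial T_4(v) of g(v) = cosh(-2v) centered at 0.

g(0) = 1
g′(0) = 0
g′′(0) = 4
g′′′(0) = 0
g^(4)(0) = 16
The Taylor polynomial is Σ g^(k)(0)/k! · v^k.

2*v^4/3 + 2*v^2 + 1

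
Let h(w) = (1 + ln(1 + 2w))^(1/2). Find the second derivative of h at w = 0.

Plug the Maclaurin series of the inner function into that of the outer and collect terms.
The coefficient of w^2 in the expansion is -3/2, so h′′(0) = 2! * (-3/2) = -3.

-3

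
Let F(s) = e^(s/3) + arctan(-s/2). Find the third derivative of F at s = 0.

31/108

Expand each term separately and add.
The coefficient of s^3 in the expansion is 31/648, so F′′′(0) = 3! * (31/648) = 31/108.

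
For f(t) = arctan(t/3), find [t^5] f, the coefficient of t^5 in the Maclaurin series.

f(0) = 0
f′(0) = 1/3
f′′(0) = 0
f′′′(0) = -2/27
f^(4)(0) = 0
f^(5)(0) = 8/81
So c_5 = f^(5)(0)/5! = 1/1215.

1/1215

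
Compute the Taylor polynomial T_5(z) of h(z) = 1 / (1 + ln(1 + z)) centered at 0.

-347*z^5/60 + 11*z^4/3 - 7*z^3/3 + 3*z^2/2 - z + 1

Expand as Σ (-1)^k u^k with u equal to the inner function's series.
h(0) = 1
h′(0) = -1
h′′(0) = 3
h′′′(0) = -14
h^(4)(0) = 88
h^(5)(0) = -694
Then c_k = h^(k)(0)/k! gives each Taylor coefficient.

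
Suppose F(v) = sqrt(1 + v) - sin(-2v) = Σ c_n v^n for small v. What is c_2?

Combine the two series term by term.
F(0) = 1
F′(0) = 5/2
F′′(0) = -1/4
So c_2 = F′′(0)/2! = -1/8.

-1/8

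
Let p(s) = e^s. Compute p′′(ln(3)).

The coefficient of (s - ln(3))^2 in the expansion is 3/2, so p′′(ln(3)) = 2! * (3/2) = 3.

3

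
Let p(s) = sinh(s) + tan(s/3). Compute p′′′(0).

29/27

Expand each term separately and add.
The coefficient of s^3 in the expansion is 29/162, so p′′′(0) = 3! * (29/162) = 29/27.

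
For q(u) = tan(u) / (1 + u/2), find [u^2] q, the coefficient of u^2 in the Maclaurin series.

-1/2

Multiply the two series term by term and collect like powers.
q(0) = 0
q′(0) = 1
q′′(0) = -1
The Taylor polynomial is Σ q^(k)(0)/k! · u^k.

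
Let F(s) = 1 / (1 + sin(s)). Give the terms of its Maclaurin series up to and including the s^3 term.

-5*s^3/6 + s^2 - s + 1

Expand as Σ (-1)^k u^k with u equal to the inner function's series.
F(0) = 1
F′(0) = -1
F′′(0) = 2
F′′′(0) = -5
The Taylor polynomial is Σ F^(k)(0)/k! · s^k.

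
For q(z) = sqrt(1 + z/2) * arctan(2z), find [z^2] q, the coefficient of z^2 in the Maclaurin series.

1/2

Take the Cauchy product of the two expansions.
q(0) = 0
q′(0) = 2
q′′(0) = 1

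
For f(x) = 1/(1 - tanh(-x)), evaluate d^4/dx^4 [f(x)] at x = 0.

8

Compose series: expand the inner function first, then feed it into the outer expansion.
The coefficient of x^4 in the expansion is 1/3, so f^(4)(0) = 4! * (1/3) = 8.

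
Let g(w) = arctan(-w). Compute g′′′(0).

Compute the successive derivatives at the expansion point and divide by k!.
From the series, [w^3] g = 1/3; multiply by 3! = 6 to get 2.

2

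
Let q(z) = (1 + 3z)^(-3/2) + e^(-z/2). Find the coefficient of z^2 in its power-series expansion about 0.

17

Expand each term separately and add.
q(0) = 2
q′(0) = -5
q′′(0) = 34
So c_2 = q′′(0)/2! = 17.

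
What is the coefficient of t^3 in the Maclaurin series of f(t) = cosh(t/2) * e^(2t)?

19/12

Expand each factor separately, then convolve coefficients.
f(0) = 1
f′(0) = 2
f′′(0) = 17/4
f′′′(0) = 19/2
So c_3 = f′′′(0)/3! = 19/12.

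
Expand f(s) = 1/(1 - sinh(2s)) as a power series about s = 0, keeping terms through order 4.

Let u equal the inner series; expand the outer function in u and truncate.
f(0) = 1
f′(0) = 2
f′′(0) = 8
f′′′(0) = 56
f^(4)(0) = 512
Then c_k = f^(k)(0)/k! gives each Taylor coefficient.

64*s^4/3 + 28*s^3/3 + 4*s^2 + 2*s + 1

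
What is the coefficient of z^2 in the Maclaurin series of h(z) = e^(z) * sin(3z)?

Write out both Maclaurin series and multiply, keeping only the needed powers.
[z^0] = 0;  [z^1] = 3;  [z^2] = 3.

3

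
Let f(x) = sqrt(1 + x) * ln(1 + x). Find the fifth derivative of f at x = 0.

-71/16

Multiply the two series term by term and collect like powers.
The coefficient of x^5 in the expansion is -71/1920, so f^(5)(0) = 5! * (-71/1920) = -71/16.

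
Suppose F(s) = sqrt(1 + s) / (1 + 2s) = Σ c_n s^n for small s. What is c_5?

-5797/256

Multiply the two series term by term and collect like powers.
F(0) = 1
F′(0) = -3/2
F′′(0) = 23/4
F′′′(0) = -273/8
F^(4)(0) = 4353/16
F^(5)(0) = -86955/32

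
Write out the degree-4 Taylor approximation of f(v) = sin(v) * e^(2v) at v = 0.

Expand each factor separately, then convolve coefficients.
[v^0] = 0;  [v^1] = 1;  [v^2] = 2;  [v^3] = 11/6;  [v^4] = 1.

v^4 + 11*v^3/6 + 2*v^2 + v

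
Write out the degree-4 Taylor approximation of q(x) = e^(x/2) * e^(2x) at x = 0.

625*x^4/384 + 125*x^3/48 + 25*x^2/8 + 5*x/2 + 1

Take the Cauchy product of the two expansions.
q(0) = 1
q′(0) = 5/2
q′′(0) = 25/4
q′′′(0) = 125/8
q^(4)(0) = 625/16
Dividing each by k! gives the coefficients c_0, ..., c_4.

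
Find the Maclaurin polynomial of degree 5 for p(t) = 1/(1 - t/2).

[t^0] = 1;  [t^1] = 1/2;  [t^2] = 1/4;  [t^3] = 1/8;  [t^4] = 1/16;  [t^5] = 1/32.

t^5/32 + t^4/16 + t^3/8 + t^2/4 + t/2 + 1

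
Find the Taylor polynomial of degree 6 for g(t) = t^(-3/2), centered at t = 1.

g(1) = 1
g′(1) = -3/2
g′′(1) = 15/4
g′′′(1) = -105/8
g^(4)(1) = 945/16
g^(5)(1) = -10395/32
g^(6)(1) = 135135/64

3003*(t - 1)^6/1024 - 693*(t - 1)^5/256 + 315*(t - 1)^4/128 - 35*(t - 1)^3/16 + 15*(t - 1)^2/8 - 3*(t - 1)/2 + 1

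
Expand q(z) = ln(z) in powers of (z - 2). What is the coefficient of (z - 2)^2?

-1/8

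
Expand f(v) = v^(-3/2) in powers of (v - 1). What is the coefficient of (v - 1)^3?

[(v - 1)^0] = 1;  [(v - 1)^1] = -3/2;  [(v - 1)^2] = 15/8;  [(v - 1)^3] = -35/16.

-35/16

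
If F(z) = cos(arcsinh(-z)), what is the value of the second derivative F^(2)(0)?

Compose series: expand the inner function first, then feed it into the outer expansion.
The coefficient of z^2 in the expansion is -1/2, so F′′(0) = 2! * (-1/2) = -1.

-1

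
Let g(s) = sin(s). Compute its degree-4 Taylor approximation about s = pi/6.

g(pi/6) = 1/2
g′(pi/6) = sqrt(3)/2
g′′(pi/6) = -1/2
g′′′(pi/6) = -sqrt(3)/2
g^(4)(pi/6) = 1/2

(s - pi/6)^4/48 - sqrt(3)*(s - pi/6)^3/12 - (s - pi/6)^2/4 + sqrt(3)*(s - pi/6)/2 + 1/2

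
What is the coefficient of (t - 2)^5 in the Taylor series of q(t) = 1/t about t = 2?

q(2) = 1/2
q′(2) = -1/4
q′′(2) = 1/4
q′′′(2) = -3/8
q^(4)(2) = 3/4
q^(5)(2) = -15/8
So c_5 = q^(5)(2)/5! = -1/64.

-1/64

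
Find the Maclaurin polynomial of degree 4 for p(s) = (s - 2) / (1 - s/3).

s^4/81 + s^3/27 + s^2/9 + s/3 - 2

Distribute the polynomial across the series and collect like powers.
p(0) = -2
p′(0) = 1/3
p′′(0) = 2/9
p′′′(0) = 2/9
p^(4)(0) = 8/27
Then c_k = p^(k)(0)/k! gives each Taylor coefficient.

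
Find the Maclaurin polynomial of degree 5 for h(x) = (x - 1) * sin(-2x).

Shift and add copies of the series according to the polynomial's terms.

4*x^5/15 + 4*x^4/3 - 4*x^3/3 - 2*x^2 + 2*x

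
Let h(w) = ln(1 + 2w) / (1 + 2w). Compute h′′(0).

-12

Multiply the two series term by term and collect like powers.
The coefficient of w^2 in the expansion is -6, so h′′(0) = 2! * (-6) = -12.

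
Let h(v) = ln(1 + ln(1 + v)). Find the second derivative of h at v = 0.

Substitute the inner expansion into the outer series and collect powers.
The coefficient of v^2 in the expansion is -1, so h′′(0) = 2! * (-1) = -2.

-2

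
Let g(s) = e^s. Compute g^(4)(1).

e

The coefficient of (s - 1)^4 in the expansion is e/24, so g^(4)(1) = 4! * (e/24) = e.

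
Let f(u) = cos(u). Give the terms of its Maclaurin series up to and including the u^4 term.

f(0) = 1
f′(0) = 0
f′′(0) = -1
f′′′(0) = 0
f^(4)(0) = 1
Then c_k = f^(k)(0)/k! gives each Taylor coefficient.

u^4/24 - u^2/2 + 1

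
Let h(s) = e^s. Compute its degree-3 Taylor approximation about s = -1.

h(-1) = e^(-1)
h′(-1) = e^(-1)
h′′(-1) = e^(-1)
h′′′(-1) = e^(-1)

(s + 1)^3*e^(-1)/6 + (s + 1)^2*e^(-1)/2 + (s + 1)*e^(-1) + e^(-1)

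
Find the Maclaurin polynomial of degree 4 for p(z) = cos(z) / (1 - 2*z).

Expand 1/(denominator) as a geometric series and multiply by the numerator's series.
p(0) = 1
p′(0) = 2
p′′(0) = 7
p′′′(0) = 42
p^(4)(0) = 337

337*z^4/24 + 7*z^3 + 7*z^2/2 + 2*z + 1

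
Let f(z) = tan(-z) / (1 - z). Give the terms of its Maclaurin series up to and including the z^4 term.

-4*z^4/3 - 4*z^3/3 - z^2 - z

Write out both Maclaurin series and multiply, keeping only the needed powers.
f(0) = 0
f′(0) = -1
f′′(0) = -2
f′′′(0) = -8
f^(4)(0) = -32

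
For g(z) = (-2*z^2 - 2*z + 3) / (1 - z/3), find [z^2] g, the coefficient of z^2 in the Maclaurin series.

-7/3

Distribute the polynomial across the series and collect like powers.
[z^0] = 3;  [z^1] = -1;  [z^2] = -7/3.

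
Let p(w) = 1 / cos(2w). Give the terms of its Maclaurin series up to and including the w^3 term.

Write the quotient as an unknown series and match coefficients against numerator = denominator · series.

2*w^2 + 1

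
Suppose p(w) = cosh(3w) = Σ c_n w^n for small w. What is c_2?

9/2

Apply the Taylor formula c_k = f^(k)(a)/k!.
p(0) = 1
p′(0) = 0
p′′(0) = 9
The Taylor polynomial is Σ p^(k)(0)/k! · w^k.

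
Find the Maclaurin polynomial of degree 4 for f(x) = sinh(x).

f(0) = 0
f′(0) = 1
f′′(0) = 0
f′′′(0) = 1
f^(4)(0) = 0

x^3/6 + x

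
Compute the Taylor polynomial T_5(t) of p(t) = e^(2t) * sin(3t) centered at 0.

Write out both Maclaurin series and multiply, keeping only the needed powers.
p(0) = 0
p′(0) = 3
p′′(0) = 12
p′′′(0) = 9
p^(4)(0) = -120
p^(5)(0) = -597

-199*t^5/40 - 5*t^4 + 3*t^3/2 + 6*t^2 + 3*t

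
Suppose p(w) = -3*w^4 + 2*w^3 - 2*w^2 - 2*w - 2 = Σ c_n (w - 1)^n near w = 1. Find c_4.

-3

Differentiate repeatedly and evaluate at the center.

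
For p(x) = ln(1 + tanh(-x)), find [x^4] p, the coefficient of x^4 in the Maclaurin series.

Let u equal the inner series; expand the outer function in u and truncate.
[x^0] = 0;  [x^1] = -1;  [x^2] = -1/2;  [x^3] = 0;  [x^4] = 1/12.
So c_4 = p^(4)(0)/4! = 1/12.

1/12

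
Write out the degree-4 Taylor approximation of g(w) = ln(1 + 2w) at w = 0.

-4*w^4 + 8*w^3/3 - 2*w^2 + 2*w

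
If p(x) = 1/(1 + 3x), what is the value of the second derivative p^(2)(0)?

18

From the series, [x^2] p = 9; multiply by 2! = 2 to get 18.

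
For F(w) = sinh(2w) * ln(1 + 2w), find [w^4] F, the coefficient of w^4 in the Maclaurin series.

8

Take the Cauchy product of the two expansions.
F(0) = 0
F′(0) = 0
F′′(0) = 8
F′′′(0) = -24
F^(4)(0) = 192
Dividing each by k! gives the coefficients c_0, ..., c_4.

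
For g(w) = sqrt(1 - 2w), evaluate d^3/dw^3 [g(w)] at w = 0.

-3

From the series, [w^3] g = -1/2; multiply by 3! = 6 to get -3.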